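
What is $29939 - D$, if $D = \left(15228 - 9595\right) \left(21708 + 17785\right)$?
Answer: $-222434130$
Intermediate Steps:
$D = 222464069$ ($D = 5633 \cdot 39493 = 222464069$)
$29939 - D = 29939 - 222464069 = -222434130$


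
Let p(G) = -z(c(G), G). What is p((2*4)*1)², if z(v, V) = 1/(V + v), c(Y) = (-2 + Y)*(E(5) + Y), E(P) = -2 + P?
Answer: 1/5476 ≈ 0.00018262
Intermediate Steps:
c(Y) = (-2 + Y)*(3 + Y) (c(Y) = (-2 + Y)*((-2 + 5) + Y) = (-2 + Y)*(3 + Y))
p(G) = -1/(-6 + G² + 2*G) (p(G) = -1/(G + (-6 + G + G²)) = -1/(-6 + G² + 2*G))
p((2*4)*1)² = (-1/(-6 + ((2*4)*1)² + 2*((2*4)*1)))² = (-1/(-6 + (8*1)² + 2*(8*1)))² = (-1/(-6 + 8² + 2*8))² = (-1/(-6 + 64 + 16))² = (-1/74)² = 1/5476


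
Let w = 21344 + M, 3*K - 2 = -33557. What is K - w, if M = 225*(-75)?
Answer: -15654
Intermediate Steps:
M = -16875
K = -11185 (K = ⅔ + (⅓)*(-33557) = ⅔ - 33557/3 = -11185)
w = 4469 (w = 21344 - 16875 = 4469)
K - w = -11185 - 1*4469 = -11185 - 4469 = -15654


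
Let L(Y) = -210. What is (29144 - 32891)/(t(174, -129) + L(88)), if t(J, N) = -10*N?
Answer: -1249/360 ≈ -3.4694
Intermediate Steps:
(29144 - 32891)/(t(174, -129) + L(88)) = (29144 - 32891)/(-10*(-129) - 210) = -3747/(1290 - 210) = -3747/1080 = -3747*1/1080 = -1249/360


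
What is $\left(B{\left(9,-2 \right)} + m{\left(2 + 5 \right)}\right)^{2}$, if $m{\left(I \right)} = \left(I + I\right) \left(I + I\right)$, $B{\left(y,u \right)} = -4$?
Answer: $36864$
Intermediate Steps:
$m{\left(I \right)} = 4 I^{2}$ ($m{\left(I \right)} = 2 I 2 I = 4 I^{2}$)
$\left(B{\left(9,-2 \right)} + m{\left(2 + 5 \right)}\right)^{2} = \left(-4 + 4 \left(2 + 5\right)^{2}\right)^{2} = \left(-4 + 4 \cdot 7^{2}\right)^{2} = \left(-4 + 4 \cdot 49\right)^{2} = \left(-4 + 196\right)^{2} = 192^{2} = 36864$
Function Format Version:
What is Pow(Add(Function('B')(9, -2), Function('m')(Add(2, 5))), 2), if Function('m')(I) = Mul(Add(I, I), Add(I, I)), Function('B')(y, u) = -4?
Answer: 36864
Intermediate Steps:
Function('m')(I) = Mul(4, Pow(I, 2)) (Function('m')(I) = Mul(Mul(2, I), Mul(2, I)) = Mul(4, Pow(I, 2)))
Pow(Add(Function('B')(9, -2), Function('m')(Add(2, 5))), 2) = Pow(Add(-4, Mul(4, Pow(Add(2, 5), 2))), 2) = Pow(Add(-4, Mul(4, Pow(7, 2))), 2) = Pow(Add(-4, Mul(4, 49)), 2) = Pow(Add(-4, 196), 2) = Pow(192, 2) = 36864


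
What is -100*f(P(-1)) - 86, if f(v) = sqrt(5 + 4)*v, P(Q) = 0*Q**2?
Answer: -86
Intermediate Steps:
P(Q) = 0
f(v) = 3*v (f(v) = sqrt(9)*v = 3*v)
-100*f(P(-1)) - 86 = -300*0 - 86 = -100*0 - 86 = 0 - 86 = -86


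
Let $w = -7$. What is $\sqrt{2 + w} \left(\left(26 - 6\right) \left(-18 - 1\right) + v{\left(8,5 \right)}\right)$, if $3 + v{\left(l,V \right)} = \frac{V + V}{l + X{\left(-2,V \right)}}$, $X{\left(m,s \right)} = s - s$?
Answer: $- \frac{1527 i \sqrt{5}}{4} \approx - 853.62 i$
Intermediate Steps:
$X{\left(m,s \right)} = 0$
$v{\left(l,V \right)} = -3 + \frac{2 V}{l}$ ($v{\left(l,V \right)} = -3 + \frac{V + V}{l + 0} = -3 + \frac{2 V}{l}$)
$\sqrt{2 + w} \left(\left(26 - 6\right) \left(-18 - 1\right) + v{\left(8,5 \right)}\right) = \sqrt{2 - 7} \left(\left(26 - 6\right) \left(-18 - 1\right) - \left(3 - \frac{10}{8}\right)\right) = \sqrt{-5} \left(20 \left(-19\right) - \left(3 - \frac{5}{4}\right)\right) = i \sqrt{5} \left(-380 + \left(-3 + \frac{5}{4}\right)\right) = i \sqrt{5} \left(-380 - \frac{7}{4}\right) = i \sqrt{5} \left(- \frac{1527}{4}\right) = - \frac{1527 i \sqrt{5}}{4}$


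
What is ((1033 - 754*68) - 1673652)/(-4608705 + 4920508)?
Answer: -1723891/311803 ≈ -5.5288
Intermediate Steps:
((1033 - 754*68) - 1673652)/(-4608705 + 4920508) = ((1033 - 51272) - 1673652)/311803 = (-50239 - 1673652)*(1/311803) = -1723891*1/311803 = -1723891/311803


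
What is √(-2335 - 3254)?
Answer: 9*I*√69 ≈ 74.76*I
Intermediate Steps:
√(-2335 - 3254) = √(-5589) = 9*I*√69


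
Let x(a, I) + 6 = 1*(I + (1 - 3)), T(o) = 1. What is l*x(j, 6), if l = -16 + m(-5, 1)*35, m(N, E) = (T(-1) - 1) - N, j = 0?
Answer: -318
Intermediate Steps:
x(a, I) = -8 + I (x(a, I) = -6 + 1*(I + (1 - 3)) = -6 + 1*(I - 2) = -6 + 1*(-2 + I) = -6 + (-2 + I) = -8 + I)
m(N, E) = -N (m(N, E) = (1 - 1) - N = 0 - N = -N)
l = 159 (l = -16 - 1*(-5)*35 = -16 + 5*35 = -16 + 175 = 159)
l*x(j, 6) = 159*(-8 + 6) = 159*(-2) = -318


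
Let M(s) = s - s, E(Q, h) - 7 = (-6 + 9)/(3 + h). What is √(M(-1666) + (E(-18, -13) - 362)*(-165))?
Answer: 11*√1938/2 ≈ 242.13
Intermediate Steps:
E(Q, h) = 7 + 3/(3 + h) (E(Q, h) = 7 + (-6 + 9)/(3 + h) = 7 + 3/(3 + h))
M(s) = 0
√(M(-1666) + (E(-18, -13) - 362)*(-165)) = √(0 + ((24 + 7*(-13))/(3 - 13) - 362)*(-165)) = √(0 + ((24 - 91)/(-10) - 362)*(-165)) = √(0 + (-⅒*(-67) - 362)*(-165)) = √(0 + (67/10 - 362)*(-165)) = √(0 - 3553/10*(-165)) = √(0 + 117249/2) = √(117249/2) = 11*√1938/2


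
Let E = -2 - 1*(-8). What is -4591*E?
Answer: -27546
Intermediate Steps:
E = 6 (E = -2 + 8 = 6)
-4591*E = -4591*6 = -27546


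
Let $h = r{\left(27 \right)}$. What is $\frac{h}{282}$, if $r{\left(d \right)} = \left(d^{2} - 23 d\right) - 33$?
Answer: $\frac{25}{94} \approx 0.26596$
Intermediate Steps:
$r{\left(d \right)} = -33 + d^{2} - 23 d$
$h = 75$ ($h = -33 + 27^{2} - 621 = -33 + 729 - 621 = 75$)
$\frac{h}{282} = \frac{75}{282} = 75 \cdot \frac{1}{282} = \frac{25}{94}$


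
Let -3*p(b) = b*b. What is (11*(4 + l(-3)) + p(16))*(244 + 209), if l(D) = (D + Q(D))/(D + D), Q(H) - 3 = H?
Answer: -32465/2 ≈ -16233.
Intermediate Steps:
Q(H) = 3 + H
l(D) = (3 + 2*D)/(2*D) (l(D) = (D + (3 + D))/(D + D) = (3 + 2*D)/((2*D)) = (3 + 2*D)*(1/(2*D)) = (3 + 2*D)/(2*D))
p(b) = -b**2/3 (p(b) = -b*b/3 = -b**2/3)
(11*(4 + l(-3)) + p(16))*(244 + 209) = (11*(4 + (3/2 - 3)/(-3)) - 1/3*16**2)*(244 + 209) = (11*(4 - 1/3*(-3/2)) - 1/3*256)*453 = (11*(4 + 1/2) - 256/3)*453 = (11*(9/2) - 256/3)*453 = (99/2 - 256/3)*453 = -215/6*453 = -32465/2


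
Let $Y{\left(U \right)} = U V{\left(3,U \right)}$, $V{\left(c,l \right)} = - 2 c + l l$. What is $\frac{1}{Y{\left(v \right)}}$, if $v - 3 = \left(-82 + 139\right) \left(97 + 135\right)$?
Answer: $\frac{1}{2314110248721} \approx 4.3213 \cdot 10^{-13}$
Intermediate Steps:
$v = 13227$ ($v = 3 + \left(-82 + 139\right) \left(97 + 135\right) = 3 + 57 \cdot 232 = 3 + 13224 = 13227$)
$V{\left(c,l \right)} = l^{2} - 2 c$ ($V{\left(c,l \right)} = - 2 c + l^{2} = l^{2} - 2 c$)
$Y{\left(U \right)} = U \left(-6 + U^{2}\right)$ ($Y{\left(U \right)} = U \left(U^{2} - 6\right) = U \left(-6 + U^{2}\right)$)
$\frac{1}{Y{\left(v \right)}} = \frac{1}{13227 \left(-6 + 13227^{2}\right)} = \frac{1}{13227 \left(-6 + 174953529\right)} = \frac{1}{13227 \cdot 174953523} = \frac{1}{2314110248721}$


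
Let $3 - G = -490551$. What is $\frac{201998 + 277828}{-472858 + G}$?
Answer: $\frac{239913}{8848} \approx 27.115$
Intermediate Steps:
$G = 490554$ ($G = 3 - -490551 = 3 + 490551 = 490554$)
$\frac{201998 + 277828}{-472858 + G} = \frac{201998 + 277828}{-472858 + 490554} = \frac{479826}{17696} = 479826 \cdot \frac{1}{17696} = \frac{239913}{8848}$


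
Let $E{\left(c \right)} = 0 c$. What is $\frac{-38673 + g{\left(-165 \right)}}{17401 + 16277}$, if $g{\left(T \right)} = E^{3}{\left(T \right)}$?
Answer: $- \frac{4297}{3742} \approx -1.1483$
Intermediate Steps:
$E{\left(c \right)} = 0$
$g{\left(T \right)} = 0$ ($g{\left(T \right)} = 0^{3} = 0$)
$\frac{-38673 + g{\left(-165 \right)}}{17401 + 16277} = \frac{-38673 + 0}{17401 + 16277} = - \frac{38673}{33678} = \left(-38673\right) \frac{1}{33678} = - \frac{4297}{3742}$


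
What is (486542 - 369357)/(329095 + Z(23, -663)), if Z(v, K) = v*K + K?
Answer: 117185/313183 ≈ 0.37417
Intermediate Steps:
Z(v, K) = K + K*v (Z(v, K) = K*v + K = K + K*v)
(486542 - 369357)/(329095 + Z(23, -663)) = (486542 - 369357)/(329095 - 663*(1 + 23)) = 117185/(329095 - 663*24) = 117185/(329095 - 15912) = 117185/313183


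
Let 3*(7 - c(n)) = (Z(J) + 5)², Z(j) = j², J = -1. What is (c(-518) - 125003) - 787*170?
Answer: -258798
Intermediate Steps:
c(n) = -5 (c(n) = 7 - ((-1)² + 5)²/3 = 7 - (1 + 5)²/3 = 7 - ⅓*6² = 7 - ⅓*36 = 7 - 12 = -5)
(c(-518) - 125003) - 787*170 = (-5 - 125003) - 787*170 = -125008 - 133790 = -258798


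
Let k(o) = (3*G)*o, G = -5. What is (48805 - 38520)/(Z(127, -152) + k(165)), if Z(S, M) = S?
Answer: -10285/2348 ≈ -4.3803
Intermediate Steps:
k(o) = -15*o (k(o) = (3*(-5))*o = -15*o)
(48805 - 38520)/(Z(127, -152) + k(165)) = (48805 - 38520)/(127 - 15*165) = 10285/(127 - 2475) = 10285/(-2348) = 10285*(-1/2348) = -10285/2348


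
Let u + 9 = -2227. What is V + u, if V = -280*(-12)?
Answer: 1124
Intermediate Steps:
u = -2236 (u = -9 - 2227 = -2236)
V = 3360
V + u = 3360 - 2236 = 1124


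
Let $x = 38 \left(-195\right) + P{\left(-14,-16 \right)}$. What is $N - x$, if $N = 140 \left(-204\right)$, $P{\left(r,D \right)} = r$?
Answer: $-21136$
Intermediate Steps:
$N = -28560$
$x = -7424$ ($x = 38 \left(-195\right) - 14 = -7410 - 14 = -7424$)
$N - x = -28560 - -7424 = -28560 + 7424 = -21136$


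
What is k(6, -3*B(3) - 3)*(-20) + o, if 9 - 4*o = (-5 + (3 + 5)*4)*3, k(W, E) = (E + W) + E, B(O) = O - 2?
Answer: 102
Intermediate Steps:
B(O) = -2 + O
k(W, E) = W + 2*E
o = -18 (o = 9/4 - (-5 + (3 + 5)*4)*3/4 = 9/4 - (-5 + 8*4)*3/4 = 9/4 - (-5 + 32)*3/4 = 9/4 - 27*3/4 = 9/4 - ¼*81 = 9/4 - 81/4 = -18)
k(6, -3*B(3) - 3)*(-20) + o = (6 + 2*(-3*(-2 + 3) - 3))*(-20) - 18 = (6 + 2*(-3*1 - 3))*(-20) - 18 = (6 + 2*(-3 - 3))*(-20) - 18 = (6 + 2*(-6))*(-20) - 18 = (6 - 12)*(-20) - 18 = -6*(-20) - 18 = 120 - 18 = 102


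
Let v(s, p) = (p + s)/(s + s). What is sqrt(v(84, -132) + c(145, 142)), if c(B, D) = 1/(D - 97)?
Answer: I*sqrt(2905)/105 ≈ 0.51332*I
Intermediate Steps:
c(B, D) = 1/(-97 + D)
v(s, p) = (p + s)/(2*s) (v(s, p) = (p + s)/((2*s)) = (p + s)*(1/(2*s)) = (p + s)/(2*s))
sqrt(v(84, -132) + c(145, 142)) = sqrt((1/2)*(-132 + 84)/84 + 1/(-97 + 142)) = sqrt((1/2)*(1/84)*(-48) + 1/45) = sqrt(-2/7 + 1/45) = sqrt(-83/315) = I*sqrt(2905)/105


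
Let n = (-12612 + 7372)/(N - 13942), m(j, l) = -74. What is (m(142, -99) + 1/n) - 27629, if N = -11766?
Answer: -36284503/1310 ≈ -27698.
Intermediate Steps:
n = 1310/6427 (n = (-12612 + 7372)/(-11766 - 13942) = -5240/(-25708) = -5240*(-1/25708) = 1310/6427 ≈ 0.20383)
(m(142, -99) + 1/n) - 27629 = (-74 + 1/(1310/6427)) - 27629 = (-74 + 6427/1310) - 27629 = -90513/1310 - 27629 = -36284503/1310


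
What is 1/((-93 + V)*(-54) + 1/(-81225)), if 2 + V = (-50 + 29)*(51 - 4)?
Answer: 81225/4745814299 ≈ 1.7115e-5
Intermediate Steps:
V = -989 (V = -2 + (-50 + 29)*(51 - 4) = -2 - 21*47 = -2 - 987 = -989)
1/((-93 + V)*(-54) + 1/(-81225)) = 1/((-93 - 989)*(-54) + 1/(-81225)) = 1/(-1082*(-54) - 1/81225) = 1/(58428 - 1/81225) = 1/(4745814299/81225) = 81225/4745814299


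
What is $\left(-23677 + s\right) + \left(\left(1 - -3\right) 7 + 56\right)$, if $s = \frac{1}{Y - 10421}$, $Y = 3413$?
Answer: $- \frac{165339745}{7008} \approx -23593.0$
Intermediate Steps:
$s = - \frac{1}{7008}$ ($s = \frac{1}{3413 - 10421} = \frac{1}{-7008} = - \frac{1}{7008} \approx -0.00014269$)
$\left(-23677 + s\right) + \left(\left(1 - -3\right) 7 + 56\right) = \left(-23677 - \frac{1}{7008}\right) + \left(\left(1 - -3\right) 7 + 56\right) = - \frac{165928417}{7008} + \left(\left(1 + 3\right) 7 + 56\right) = - \frac{165928417}{7008} + \left(4 \cdot 7 + 56\right) = - \frac{165928417}{7008} + \left(28 + 56\right) = - \frac{165928417}{7008} + 84 = - \frac{165339745}{7008}$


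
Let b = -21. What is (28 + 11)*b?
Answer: -819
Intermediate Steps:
(28 + 11)*b = (28 + 11)*(-21) = 39*(-21) = -819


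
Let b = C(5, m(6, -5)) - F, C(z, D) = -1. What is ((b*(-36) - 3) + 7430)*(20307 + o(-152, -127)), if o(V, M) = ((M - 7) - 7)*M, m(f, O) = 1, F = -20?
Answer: 257677002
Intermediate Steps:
o(V, M) = M*(-14 + M) (o(V, M) = ((-7 + M) - 7)*M = (-14 + M)*M = M*(-14 + M))
b = 19 (b = -1 - 1*(-20) = -1 + 20 = 19)
((b*(-36) - 3) + 7430)*(20307 + o(-152, -127)) = ((19*(-36) - 3) + 7430)*(20307 - 127*(-14 - 127)) = ((-684 - 3) + 7430)*(20307 - 127*(-141)) = (-687 + 7430)*(20307 + 17907) = 6743*38214 = 257677002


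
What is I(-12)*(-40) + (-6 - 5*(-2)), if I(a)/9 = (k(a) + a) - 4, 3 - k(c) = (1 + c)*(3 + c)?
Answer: 40324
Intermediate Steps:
k(c) = 3 - (1 + c)*(3 + c)
I(a) = -36 + 9*a - 9*a*(4 + a) (I(a) = 9*((-a*(4 + a) + a) - 4) = 9*((a - a*(4 + a)) - 4) = 9*(-4 + a - a*(4 + a)) = -36 + 9*a - 9*a*(4 + a))
I(-12)*(-40) + (-6 - 5*(-2)) = (-36 + 9*(-12) - 9*(-12)*(4 - 12))*(-40) + (-6 - 5*(-2)) = (-36 - 108 - 9*(-12)*(-8))*(-40) + (-6 + 10) = (-36 - 108 - 864)*(-40) + 4 = -1008*(-40) + 4 = 40320 + 4 = 40324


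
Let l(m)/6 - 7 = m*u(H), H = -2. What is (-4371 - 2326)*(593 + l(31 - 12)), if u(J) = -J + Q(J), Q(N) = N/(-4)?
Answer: -6161240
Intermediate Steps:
Q(N) = -N/4 (Q(N) = N*(-1/4) = -N/4)
u(J) = -5*J/4 (u(J) = -J - J/4 = -5*J/4)
l(m) = 42 + 15*m (l(m) = 42 + 6*(m*(-5/4*(-2))) = 42 + 6*(m*(5/2)) = 42 + 6*(5*m/2) = 42 + 15*m)
(-4371 - 2326)*(593 + l(31 - 12)) = (-4371 - 2326)*(593 + (42 + 15*(31 - 12))) = -6697*(593 + (42 + 15*19)) = -6697*(593 + (42 + 285)) = -6697*(593 + 327) = -6697*920 = -6161240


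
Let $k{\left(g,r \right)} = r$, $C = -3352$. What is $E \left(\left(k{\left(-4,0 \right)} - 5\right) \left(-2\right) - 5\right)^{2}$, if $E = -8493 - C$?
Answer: $-128525$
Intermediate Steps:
$E = -5141$ ($E = -8493 - -3352 = -8493 + 3352 = -5141$)
$E \left(\left(k{\left(-4,0 \right)} - 5\right) \left(-2\right) - 5\right)^{2} = - 5141 \left(\left(0 - 5\right) \left(-2\right) - 5\right)^{2} = - 5141 \left(\left(-5\right) \left(-2\right) - 5\right)^{2} = - 5141 \left(10 - 5\right)^{2} = - 5141 \cdot 5^{2} = \left(-5141\right) 25 = -128525$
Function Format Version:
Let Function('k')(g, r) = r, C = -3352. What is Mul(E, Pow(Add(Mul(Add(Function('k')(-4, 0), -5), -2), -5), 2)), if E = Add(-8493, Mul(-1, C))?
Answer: -128525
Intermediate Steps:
E = -5141 (E = Add(-8493, Mul(-1, -3352)) = Add(-8493, 3352) = -5141)
Mul(E, Pow(Add(Mul(Add(Function('k')(-4, 0), -5), -2), -5), 2)) = Mul(-5141, Pow(Add(Mul(Add(0, -5), -2), -5), 2)) = Mul(-5141, Pow(Add(Mul(-5, -2), -5), 2)) = Mul(-5141, Pow(Add(10, -5), 2)) = Mul(-5141, Pow(5, 2)) = Mul(-5141, 25) = -128525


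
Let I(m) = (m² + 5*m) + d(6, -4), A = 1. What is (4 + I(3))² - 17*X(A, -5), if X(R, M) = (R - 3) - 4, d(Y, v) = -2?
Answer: 778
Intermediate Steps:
X(R, M) = -7 + R (X(R, M) = (-3 + R) - 4 = -7 + R)
I(m) = -2 + m² + 5*m (I(m) = (m² + 5*m) - 2 = -2 + m² + 5*m)
(4 + I(3))² - 17*X(A, -5) = (4 + (-2 + 3² + 5*3))² - 17*(-7 + 1) = (4 + (-2 + 9 + 15))² - 17*(-6) = (4 + 22)² + 102 = 26² + 102 = 676 + 102 = 778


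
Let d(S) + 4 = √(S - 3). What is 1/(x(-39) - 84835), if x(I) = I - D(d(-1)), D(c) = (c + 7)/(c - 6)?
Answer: -678990/57628427513 - 2*I/57628427513 ≈ -1.1782e-5 - 3.4705e-11*I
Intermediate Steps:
d(S) = -4 + √(-3 + S) (d(S) = -4 + √(S - 3) = -4 + √(-3 + S))
D(c) = (7 + c)/(-6 + c)
x(I) = I - (-10 - 2*I)*(3 + 2*I)/104 (x(I) = I - (7 + (-4 + √(-3 - 1)))/(-6 + (-4 + √(-3 - 1))) = I - (7 + (-4 + √(-4)))/(-6 + (-4 + √(-4))) = I - (7 + (-4 + 2*I))/(-6 + (-4 + 2*I)) = I - (3 + 2*I)/(-10 + 2*I) = I - (-10 - 2*I)/104*(3 + 2*I) = I - (-10 - 2*I)*(3 + 2*I)/104)
1/(x(-39) - 84835) = 1/((¼ - 39 + I/4) - 84835) = 1/((-155/4 + I/4) - 84835) = 1/(-339495/4 + I/4) = 8*(-339495/4 - I/4)/57628427513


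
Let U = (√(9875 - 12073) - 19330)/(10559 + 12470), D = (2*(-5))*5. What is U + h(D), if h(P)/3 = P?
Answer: -3473680/23029 + I*√2198/23029 ≈ -150.84 + 0.0020358*I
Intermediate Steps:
D = -50 (D = -10*5 = -50)
h(P) = 3*P
U = -19330/23029 + I*√2198/23029 (U = (√(-2198) - 19330)/23029 = (I*√2198 - 19330)*(1/23029) = (-19330 + I*√2198)*(1/23029) = -19330/23029 + I*√2198/23029 ≈ -0.83938 + 0.0020358*I)
U + h(D) = (-19330/23029 + I*√2198/23029) + 3*(-50) = (-19330/23029 + I*√2198/23029) - 150 = -3473680/23029 + I*√2198/23029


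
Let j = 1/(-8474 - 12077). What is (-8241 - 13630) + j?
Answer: -449470922/20551 ≈ -21871.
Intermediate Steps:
j = -1/20551 (j = 1/(-20551) = -1/20551 ≈ -4.8659e-5)
(-8241 - 13630) + j = (-8241 - 13630) - 1/20551 = -21871 - 1/20551 = -449470922/20551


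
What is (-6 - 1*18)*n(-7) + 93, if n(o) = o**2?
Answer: -1083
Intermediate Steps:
(-6 - 1*18)*n(-7) + 93 = (-6 - 1*18)*(-7)**2 + 93 = (-6 - 18)*49 + 93 = -24*49 + 93 = -1176 + 93 = -1083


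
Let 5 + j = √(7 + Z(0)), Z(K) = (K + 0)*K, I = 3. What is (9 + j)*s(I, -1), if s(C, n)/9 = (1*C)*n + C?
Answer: 0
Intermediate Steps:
s(C, n) = 9*C + 9*C*n (s(C, n) = 9*((1*C)*n + C) = 9*(C*n + C) = 9*(C + C*n) = 9*C + 9*C*n)
Z(K) = K² (Z(K) = K*K = K²)
j = -5 + √7 (j = -5 + √(7 + 0²) = -5 + √(7 + 0) = -5 + √7 ≈ -2.3542)
(9 + j)*s(I, -1) = (9 + (-5 + √7))*(9*3*(1 - 1)) = (4 + √7)*(9*3*0) = (4 + √7)*0 = 0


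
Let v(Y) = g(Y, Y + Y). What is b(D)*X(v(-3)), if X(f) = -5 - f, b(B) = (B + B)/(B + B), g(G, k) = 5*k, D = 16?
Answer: 25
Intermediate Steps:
v(Y) = 10*Y (v(Y) = 5*(Y + Y) = 5*(2*Y) = 10*Y)
b(B) = 1 (b(B) = (2*B)/((2*B)) = (2*B)*(1/(2*B)) = 1)
b(D)*X(v(-3)) = 1*(-5 - 10*(-3)) = 1*(-5 - 1*(-30)) = 1*(-5 + 30) = 1*25 = 25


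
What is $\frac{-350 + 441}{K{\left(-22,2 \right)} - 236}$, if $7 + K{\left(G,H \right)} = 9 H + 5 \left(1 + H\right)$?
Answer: $- \frac{13}{30} \approx -0.43333$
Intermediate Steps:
$K{\left(G,H \right)} = -2 + 14 H$ ($K{\left(G,H \right)} = -7 + \left(9 H + 5 \left(1 + H\right)\right) = -7 + \left(9 H + \left(5 + 5 H\right)\right) = -7 + \left(5 + 14 H\right) = -2 + 14 H$)
$\frac{-350 + 441}{K{\left(-22,2 \right)} - 236} = \frac{-350 + 441}{\left(-2 + 14 \cdot 2\right) - 236} = \frac{91}{\left(-2 + 28\right) - 236} = \frac{91}{26 - 236} = \frac{91}{-210} = 91 \left(- \frac{1}{210}\right) = - \frac{13}{30}$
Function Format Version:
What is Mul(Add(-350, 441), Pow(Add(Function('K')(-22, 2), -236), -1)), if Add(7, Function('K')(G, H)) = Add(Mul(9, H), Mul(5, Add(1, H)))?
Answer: Rational(-13, 30) ≈ -0.43333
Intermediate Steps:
Function('K')(G, H) = Add(-2, Mul(14, H)) (Function('K')(G, H) = Add(-7, Add(Mul(9, H), Mul(5, Add(1, H)))) = Add(-7, Add(Mul(9, H), Add(5, Mul(5, H)))) = Add(-7, Add(5, Mul(14, H))) = Add(-2, Mul(14, H)))
Mul(Add(-350, 441), Pow(Add(Function('K')(-22, 2), -236), -1)) = Mul(Add(-350, 441), Pow(Add(Add(-2, Mul(14, 2)), -236), -1)) = Mul(91, Pow(Add(Add(-2, 28), -236), -1)) = Mul(91, Pow(Add(26, -236), -1)) = Mul(91, Pow(-210, -1)) = Mul(91, Rational(-1, 210)) = Rational(-13, 30)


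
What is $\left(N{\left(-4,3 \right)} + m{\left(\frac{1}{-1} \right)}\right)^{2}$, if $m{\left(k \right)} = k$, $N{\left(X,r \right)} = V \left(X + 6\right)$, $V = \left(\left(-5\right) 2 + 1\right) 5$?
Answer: $8281$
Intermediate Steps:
$V = -45$ ($V = \left(-10 + 1\right) 5 = \left(-9\right) 5 = -45$)
$N{\left(X,r \right)} = -270 - 45 X$ ($N{\left(X,r \right)} = - 45 \left(X + 6\right) = - 45 \left(6 + X\right) = -270 - 45 X$)
$\left(N{\left(-4,3 \right)} + m{\left(\frac{1}{-1} \right)}\right)^{2} = \left(\left(-270 - -180\right) + \frac{1}{-1}\right)^{2} = \left(\left(-270 + 180\right) - 1\right)^{2} = \left(-90 - 1\right)^{2} = \left(-91\right)^{2} = 8281$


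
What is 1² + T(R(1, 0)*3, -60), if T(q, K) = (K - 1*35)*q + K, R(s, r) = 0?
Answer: -59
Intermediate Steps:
T(q, K) = K + q*(-35 + K) (T(q, K) = (K - 35)*q + K = (-35 + K)*q + K = q*(-35 + K) + K = K + q*(-35 + K))
1² + T(R(1, 0)*3, -60) = 1² + (-60 - 0*3 - 0*3) = 1 + (-60 - 35*0 - 60*0) = 1 + (-60 + 0 + 0) = 1 - 60 = -59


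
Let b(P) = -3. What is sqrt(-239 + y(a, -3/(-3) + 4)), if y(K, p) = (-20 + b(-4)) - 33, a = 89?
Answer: I*sqrt(295) ≈ 17.176*I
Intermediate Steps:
y(K, p) = -56 (y(K, p) = (-20 - 3) - 33 = -23 - 33 = -56)
sqrt(-239 + y(a, -3/(-3) + 4)) = sqrt(-239 - 56) = sqrt(-295) = I*sqrt(295)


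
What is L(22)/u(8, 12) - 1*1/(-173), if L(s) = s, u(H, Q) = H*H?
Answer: 1935/5536 ≈ 0.34953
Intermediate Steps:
u(H, Q) = H**2
L(22)/u(8, 12) - 1*1/(-173) = 22/(8**2) - 1*1/(-173) = 22/64 - 1*(-1/173) = 22*(1/64) + 1/173 = 11/32 + 1/173 = 1935/5536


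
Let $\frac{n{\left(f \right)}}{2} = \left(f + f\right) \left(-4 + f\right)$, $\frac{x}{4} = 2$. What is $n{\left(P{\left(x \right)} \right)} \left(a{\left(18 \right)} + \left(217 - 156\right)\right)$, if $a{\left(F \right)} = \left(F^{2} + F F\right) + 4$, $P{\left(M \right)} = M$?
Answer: $91264$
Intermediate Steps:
$x = 8$ ($x = 4 \cdot 2 = 8$)
$n{\left(f \right)} = 4 f \left(-4 + f\right)$ ($n{\left(f \right)} = 2 \left(f + f\right) \left(-4 + f\right) = 2 \cdot 2 f \left(-4 + f\right) = 4 f \left(-4 + f\right)$)
$a{\left(F \right)} = 4 + 2 F^{2}$ ($a{\left(F \right)} = \left(F^{2} + F^{2}\right) + 4 = 2 F^{2} + 4 = 4 + 2 F^{2}$)
$n{\left(P{\left(x \right)} \right)} \left(a{\left(18 \right)} + \left(217 - 156\right)\right) = 4 \cdot 8 \left(-4 + 8\right) \left(\left(4 + 2 \cdot 18^{2}\right) + \left(217 - 156\right)\right) = 4 \cdot 8 \cdot 4 \left(\left(4 + 2 \cdot 324\right) + \left(217 - 156\right)\right) = 128 \left(\left(4 + 648\right) + 61\right) = 128 \left(652 + 61\right) = 128 \cdot 713 = 91264$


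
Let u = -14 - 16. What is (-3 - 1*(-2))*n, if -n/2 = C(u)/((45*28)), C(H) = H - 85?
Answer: -23/126 ≈ -0.18254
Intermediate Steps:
u = -30
C(H) = -85 + H
n = 23/126 (n = -2*(-85 - 30)/(45*28) = -(-230)/1260 = -2*(-23/252) = 23/126 ≈ 0.18254)
(-3 - 1*(-2))*n = (-3 - 1*(-2))*(23/126) = (-3 + 2)*(23/126) = -1*23/126 = -23/126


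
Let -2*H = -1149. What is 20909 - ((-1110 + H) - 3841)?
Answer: 50571/2 ≈ 25286.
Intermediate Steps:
H = 1149/2 (H = -1/2*(-1149) = 1149/2 ≈ 574.50)
20909 - ((-1110 + H) - 3841) = 20909 - ((-1110 + 1149/2) - 3841) = 20909 - (-1071/2 - 3841) = 20909 - 1*(-8753/2) = 20909 + 8753/2 = 50571/2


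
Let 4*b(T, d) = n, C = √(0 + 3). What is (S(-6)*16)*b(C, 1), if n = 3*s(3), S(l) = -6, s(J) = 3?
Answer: -216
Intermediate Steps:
C = √3 ≈ 1.7320
n = 9 (n = 3*3 = 9)
b(T, d) = 9/4 (b(T, d) = (¼)*9 = 9/4)
(S(-6)*16)*b(C, 1) = -6*16*(9/4) = -96*9/4 = -216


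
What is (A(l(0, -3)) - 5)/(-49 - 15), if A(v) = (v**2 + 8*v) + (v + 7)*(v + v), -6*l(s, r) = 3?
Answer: 61/256 ≈ 0.23828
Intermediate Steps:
l(s, r) = -1/2 (l(s, r) = -1/6*3 = -1/2)
A(v) = v**2 + 8*v + 2*v*(7 + v) (A(v) = (v**2 + 8*v) + (7 + v)*(2*v) = (v**2 + 8*v) + 2*v*(7 + v) = v**2 + 8*v + 2*v*(7 + v))
(A(l(0, -3)) - 5)/(-49 - 15) = (-(22 + 3*(-1/2))/2 - 5)/(-49 - 15) = (-(22 - 3/2)/2 - 5)/(-64) = -(-1/2*41/2 - 5)/64 = -(-41/4 - 5)/64 = -1/64*(-61/4) = 61/256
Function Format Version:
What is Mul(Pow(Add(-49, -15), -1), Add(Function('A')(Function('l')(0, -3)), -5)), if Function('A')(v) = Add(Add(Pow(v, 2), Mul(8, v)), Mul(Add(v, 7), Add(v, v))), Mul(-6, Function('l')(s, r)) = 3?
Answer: Rational(61, 256) ≈ 0.23828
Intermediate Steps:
Function('l')(s, r) = Rational(-1, 2) (Function('l')(s, r) = Mul(Rational(-1, 6), 3) = Rational(-1, 2))
Function('A')(v) = Add(Pow(v, 2), Mul(8, v), Mul(2, v, Add(7, v))) (Function('A')(v) = Add(Add(Pow(v, 2), Mul(8, v)), Mul(Add(7, v), Mul(2, v))) = Add(Add(Pow(v, 2), Mul(8, v)), Mul(2, v, Add(7, v))) = Add(Pow(v, 2), Mul(8, v), Mul(2, v, Add(7, v))))
Mul(Pow(Add(-49, -15), -1), Add(Function('A')(Function('l')(0, -3)), -5)) = Mul(Pow(Add(-49, -15), -1), Add(Mul(Rational(-1, 2), Add(22, Mul(3, Rational(-1, 2)))), -5)) = Mul(Pow(-64, -1), Add(Mul(Rational(-1, 2), Add(22, Rational(-3, 2))), -5)) = Mul(Rational(-1, 64), Add(Mul(Rational(-1, 2), Rational(41, 2)), -5)) = Mul(Rational(-1, 64), Add(Rational(-41, 4), -5)) = Mul(Rational(-1, 64), Rational(-61, 4)) = Rational(61, 256)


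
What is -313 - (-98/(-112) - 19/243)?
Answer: -610021/1944 ≈ -313.80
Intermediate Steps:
-313 - (-98/(-112) - 19/243) = -313 - (-98*(-1/112) - 19*1/243) = -313 - (7/8 - 19/243) = -313 - 1*1549/1944 = -313 - 1549/1944 = -610021/1944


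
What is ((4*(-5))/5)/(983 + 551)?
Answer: -2/767 ≈ -0.0026076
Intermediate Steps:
((4*(-5))/5)/(983 + 551) = (-20*⅕)/1534 = (1/1534)*(-4) = -2/767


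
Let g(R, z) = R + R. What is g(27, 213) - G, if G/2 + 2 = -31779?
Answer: 63616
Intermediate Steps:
G = -63562 (G = -4 + 2*(-31779) = -4 - 63558 = -63562)
g(R, z) = 2*R
g(27, 213) - G = 2*27 - 1*(-63562) = 54 + 63562 = 63616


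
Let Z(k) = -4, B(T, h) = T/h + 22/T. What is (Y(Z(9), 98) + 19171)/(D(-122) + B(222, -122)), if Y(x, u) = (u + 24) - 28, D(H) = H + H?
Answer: -130443315/1663774 ≈ -78.402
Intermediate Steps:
D(H) = 2*H
B(T, h) = 22/T + T/h
Y(x, u) = -4 + u (Y(x, u) = (24 + u) - 28 = -4 + u)
(Y(Z(9), 98) + 19171)/(D(-122) + B(222, -122)) = ((-4 + 98) + 19171)/(2*(-122) + (22/222 + 222/(-122))) = (94 + 19171)/(-244 + (22*(1/222) + 222*(-1/122))) = 19265/(-244 + (11/111 - 111/61)) = 19265/(-244 - 11650/6771) = 19265/(-1663774/6771) = 19265*(-6771/1663774) = -130443315/1663774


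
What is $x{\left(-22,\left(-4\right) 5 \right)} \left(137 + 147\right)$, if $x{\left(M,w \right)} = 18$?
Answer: $5112$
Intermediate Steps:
$x{\left(-22,\left(-4\right) 5 \right)} \left(137 + 147\right) = 18 \left(137 + 147\right) = 18 \cdot 284 = 5112$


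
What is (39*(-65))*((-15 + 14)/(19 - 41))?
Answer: -2535/22 ≈ -115.23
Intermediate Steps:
(39*(-65))*((-15 + 14)/(19 - 41)) = -(-2535)/(-22) = -(-2535)*(-1)/22 = -2535*1/22 = -2535/22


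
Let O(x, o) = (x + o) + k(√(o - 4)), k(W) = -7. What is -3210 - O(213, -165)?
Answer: -3251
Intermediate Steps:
O(x, o) = -7 + o + x (O(x, o) = (x + o) - 7 = (o + x) - 7 = -7 + o + x)
-3210 - O(213, -165) = -3210 - (-7 - 165 + 213) = -3210 - 1*41 = -3210 - 41 = -3251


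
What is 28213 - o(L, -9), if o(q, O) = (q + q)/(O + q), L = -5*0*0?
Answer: 28213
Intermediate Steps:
L = 0 (L = 0*0 = 0)
o(q, O) = 2*q/(O + q) (o(q, O) = (2*q)/(O + q) = 2*q/(O + q))
28213 - o(L, -9) = 28213 - 2*0/(-9 + 0) = 28213 - 2*0/(-9) = 28213 - 2*0*(-1)/9 = 28213 - 1*0 = 28213 + 0 = 28213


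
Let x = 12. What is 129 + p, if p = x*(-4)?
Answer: 81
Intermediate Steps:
p = -48 (p = 12*(-4) = -48)
129 + p = 129 - 48 = 81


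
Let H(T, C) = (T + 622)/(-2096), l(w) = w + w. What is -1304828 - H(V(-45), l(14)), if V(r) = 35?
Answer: -2734918831/2096 ≈ -1.3048e+6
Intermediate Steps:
l(w) = 2*w
H(T, C) = -311/1048 - T/2096 (H(T, C) = (622 + T)*(-1/2096) = -311/1048 - T/2096)
-1304828 - H(V(-45), l(14)) = -1304828 - (-311/1048 - 1/2096*35) = -1304828 - (-311/1048 - 35/2096) = -1304828 - 1*(-657/2096) = -1304828 + 657/2096 = -2734918831/2096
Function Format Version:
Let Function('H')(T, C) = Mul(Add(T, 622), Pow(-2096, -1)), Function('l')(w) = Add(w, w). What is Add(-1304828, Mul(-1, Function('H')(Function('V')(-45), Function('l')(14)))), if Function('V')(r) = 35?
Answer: Rational(-2734918831, 2096) ≈ -1.3048e+6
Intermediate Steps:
Function('l')(w) = Mul(2, w)
Function('H')(T, C) = Add(Rational(-311, 1048), Mul(Rational(-1, 2096), T)) (Function('H')(T, C) = Mul(Add(622, T), Rational(-1, 2096)) = Add(Rational(-311, 1048), Mul(Rational(-1, 2096), T)))
Add(-1304828, Mul(-1, Function('H')(Function('V')(-45), Function('l')(14)))) = Add(-1304828, Mul(-1, Add(Rational(-311, 1048), Mul(Rational(-1, 2096), 35)))) = Add(-1304828, Mul(-1, Add(Rational(-311, 1048), Rational(-35, 2096)))) = Add(-1304828, Mul(-1, Rational(-657, 2096))) = Add(-1304828, Rational(657, 2096)) = Rational(-2734918831, 2096)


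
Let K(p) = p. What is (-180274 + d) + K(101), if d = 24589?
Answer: -155584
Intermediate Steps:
(-180274 + d) + K(101) = (-180274 + 24589) + 101 = -155685 + 101 = -155584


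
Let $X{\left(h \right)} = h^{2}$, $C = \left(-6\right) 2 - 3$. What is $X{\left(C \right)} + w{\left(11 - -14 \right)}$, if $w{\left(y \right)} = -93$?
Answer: $132$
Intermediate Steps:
$C = -15$ ($C = -12 - 3 = -15$)
$X{\left(C \right)} + w{\left(11 - -14 \right)} = \left(-15\right)^{2} - 93 = 225 - 93 = 132$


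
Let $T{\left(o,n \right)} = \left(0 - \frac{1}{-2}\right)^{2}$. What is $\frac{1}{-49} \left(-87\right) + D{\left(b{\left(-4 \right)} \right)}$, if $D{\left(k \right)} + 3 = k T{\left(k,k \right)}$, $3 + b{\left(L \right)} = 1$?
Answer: $- \frac{169}{98} \approx -1.7245$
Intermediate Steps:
$b{\left(L \right)} = -2$ ($b{\left(L \right)} = -3 + 1 = -2$)
$T{\left(o,n \right)} = \frac{1}{4}$ ($T{\left(o,n \right)} = \left(0 - - \frac{1}{2}\right)^{2} = \left(0 + \frac{1}{2}\right)^{2} = \left(\frac{1}{2}\right)^{2} = \frac{1}{4}$)
$D{\left(k \right)} = -3 + \frac{k}{4}$ ($D{\left(k \right)} = -3 + k \frac{1}{4} = -3 + \frac{k}{4}$)
$\frac{1}{-49} \left(-87\right) + D{\left(b{\left(-4 \right)} \right)} = \frac{1}{-49} \left(-87\right) + \left(-3 + \frac{1}{4} \left(-2\right)\right) = \left(- \frac{1}{49}\right) \left(-87\right) - \frac{7}{2} = \frac{87}{49} - \frac{7}{2} = - \frac{169}{98}$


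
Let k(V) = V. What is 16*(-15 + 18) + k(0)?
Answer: 48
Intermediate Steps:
16*(-15 + 18) + k(0) = 16*(-15 + 18) + 0 = 16*3 + 0 = 48 + 0 = 48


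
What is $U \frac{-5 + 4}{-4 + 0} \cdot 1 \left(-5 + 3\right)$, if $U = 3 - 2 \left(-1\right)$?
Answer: $- \frac{5}{2} \approx -2.5$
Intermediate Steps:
$U = 5$ ($U = 3 - -2 = 3 + 2 = 5$)
$U \frac{-5 + 4}{-4 + 0} \cdot 1 \left(-5 + 3\right) = 5 \frac{-5 + 4}{-4 + 0} \cdot 1 \left(-5 + 3\right) = 5 - \frac{1}{-4} \cdot 1 \left(-2\right) = 5 \left(-1\right) \left(- \frac{1}{4}\right) 1 \left(-2\right) = 5 \cdot \frac{1}{4} \cdot 1 \left(-2\right) = 5 \cdot \frac{1}{4} \left(-2\right) = 5 \left(- \frac{1}{2}\right) = - \frac{5}{2}$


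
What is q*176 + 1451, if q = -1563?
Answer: -273637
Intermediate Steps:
q*176 + 1451 = -1563*176 + 1451 = -275088 + 1451 = -273637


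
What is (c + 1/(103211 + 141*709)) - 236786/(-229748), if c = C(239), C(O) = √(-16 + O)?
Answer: 12027602307/11670049660 + √223 ≈ 15.964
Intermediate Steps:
c = √223 (c = √(-16 + 239) = √223 ≈ 14.933)
(c + 1/(103211 + 141*709)) - 236786/(-229748) = (√223 + 1/(103211 + 141*709)) - 236786/(-229748) = (√223 + 1/(103211 + 99969)) - 236786*(-1/229748) = (√223 + 1/203180) + 118393/114874 = (1/203180 + √223) + 118393/114874 = 12027602307/11670049660 + √223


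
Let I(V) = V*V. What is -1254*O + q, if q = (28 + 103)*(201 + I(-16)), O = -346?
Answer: 493751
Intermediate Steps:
I(V) = V**2
q = 59867 (q = (28 + 103)*(201 + (-16)**2) = 131*(201 + 256) = 131*457 = 59867)
-1254*O + q = -1254*(-346) + 59867 = 433884 + 59867 = 493751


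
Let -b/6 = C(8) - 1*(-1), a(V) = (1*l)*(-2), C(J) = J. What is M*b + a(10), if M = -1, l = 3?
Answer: 48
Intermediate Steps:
a(V) = -6 (a(V) = (1*3)*(-2) = 3*(-2) = -6)
b = -54 (b = -6*(8 - 1*(-1)) = -6*(8 + 1) = -6*9 = -54)
M*b + a(10) = -1*(-54) - 6 = 54 - 6 = 48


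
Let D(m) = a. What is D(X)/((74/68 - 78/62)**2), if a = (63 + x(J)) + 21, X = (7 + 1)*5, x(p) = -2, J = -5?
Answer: 91095112/32041 ≈ 2843.1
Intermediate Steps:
X = 40 (X = 8*5 = 40)
a = 82 (a = (63 - 2) + 21 = 61 + 21 = 82)
D(m) = 82
D(X)/((74/68 - 78/62)**2) = 82/((74/68 - 78/62)**2) = 82/((74*(1/68) - 78*1/62)**2) = 82/((37/34 - 39/31)**2) = 82/((-179/1054)**2) = 82/(32041/1110916) = 82*(1110916/32041) = 91095112/32041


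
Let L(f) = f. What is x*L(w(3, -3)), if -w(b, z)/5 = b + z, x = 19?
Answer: 0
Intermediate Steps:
w(b, z) = -5*b - 5*z (w(b, z) = -5*(b + z) = -5*b - 5*z)
x*L(w(3, -3)) = 19*(-5*3 - 5*(-3)) = 19*(-15 + 15) = 19*0 = 0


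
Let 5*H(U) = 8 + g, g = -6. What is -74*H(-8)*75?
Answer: -2220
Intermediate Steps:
H(U) = 2/5 (H(U) = (8 - 6)/5 = (1/5)*2 = 2/5)
-74*H(-8)*75 = -74*2/5*75 = -148/5*75 = -2220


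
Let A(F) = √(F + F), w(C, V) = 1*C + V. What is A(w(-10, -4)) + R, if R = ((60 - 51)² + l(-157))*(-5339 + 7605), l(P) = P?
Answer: -172216 + 2*I*√7 ≈ -1.7222e+5 + 5.2915*I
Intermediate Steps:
w(C, V) = C + V
A(F) = √2*√F (A(F) = √(2*F) = √2*√F)
R = -172216 (R = ((60 - 51)² - 157)*(-5339 + 7605) = (9² - 157)*2266 = (81 - 157)*2266 = -76*2266 = -172216)
A(w(-10, -4)) + R = √2*√(-10 - 4) - 172216 = √2*√(-14) - 172216 = √2*(I*√14) - 172216 = 2*I*√7 - 172216 = -172216 + 2*I*√7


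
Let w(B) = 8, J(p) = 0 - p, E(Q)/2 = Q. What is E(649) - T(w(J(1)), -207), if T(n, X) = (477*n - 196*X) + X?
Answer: -42883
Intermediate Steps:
E(Q) = 2*Q
J(p) = -p
T(n, X) = -195*X + 477*n (T(n, X) = (-196*X + 477*n) + X = -195*X + 477*n)
E(649) - T(w(J(1)), -207) = 2*649 - (-195*(-207) + 477*8) = 1298 - (40365 + 3816) = 1298 - 1*44181 = 1298 - 44181 = -42883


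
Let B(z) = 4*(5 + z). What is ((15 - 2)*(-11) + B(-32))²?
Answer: 63001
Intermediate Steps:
B(z) = 20 + 4*z
((15 - 2)*(-11) + B(-32))² = ((15 - 2)*(-11) + (20 + 4*(-32)))² = (13*(-11) + (20 - 128))² = (-143 - 108)² = (-251)² = 63001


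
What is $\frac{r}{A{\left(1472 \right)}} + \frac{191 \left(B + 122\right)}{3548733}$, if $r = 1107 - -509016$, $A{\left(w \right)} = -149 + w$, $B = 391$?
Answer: $\frac{201157772852}{521663751} \approx 385.61$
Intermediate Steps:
$r = 510123$ ($r = 1107 + 509016 = 510123$)
$\frac{r}{A{\left(1472 \right)}} + \frac{191 \left(B + 122\right)}{3548733} = \frac{510123}{-149 + 1472} + \frac{191 \left(391 + 122\right)}{3548733} = \frac{510123}{1323} + 191 \cdot 513 \cdot \frac{1}{3548733} = 510123 \cdot \frac{1}{1323} + 97983 \cdot \frac{1}{3548733} = \frac{170041}{441} + \frac{32661}{1182911} = \frac{201157772852}{521663751}$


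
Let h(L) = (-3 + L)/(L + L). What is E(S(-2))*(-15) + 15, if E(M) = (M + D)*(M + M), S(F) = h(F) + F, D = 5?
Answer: 885/8 ≈ 110.63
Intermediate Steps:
h(L) = (-3 + L)/(2*L) (h(L) = (-3 + L)/((2*L)) = (-3 + L)*(1/(2*L)) = (-3 + L)/(2*L))
S(F) = F + (-3 + F)/(2*F) (S(F) = (-3 + F)/(2*F) + F = F + (-3 + F)/(2*F))
E(M) = 2*M*(5 + M) (E(M) = (M + 5)*(M + M) = (5 + M)*(2*M) = 2*M*(5 + M))
E(S(-2))*(-15) + 15 = (2*(½ - 2 - 3/2/(-2))*(5 + (½ - 2 - 3/2/(-2))))*(-15) + 15 = (2*(½ - 2 - 3/2*(-½))*(5 + (½ - 2 - 3/2*(-½))))*(-15) + 15 = (2*(½ - 2 + ¾)*(5 + (½ - 2 + ¾)))*(-15) + 15 = (2*(-¾)*(5 - ¾))*(-15) + 15 = (2*(-¾)*(17/4))*(-15) + 15 = -51/8*(-15) + 15 = 765/8 + 15 = 885/8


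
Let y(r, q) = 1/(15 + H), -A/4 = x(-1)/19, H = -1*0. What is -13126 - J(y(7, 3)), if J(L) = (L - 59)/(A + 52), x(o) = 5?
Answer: -47643181/3630 ≈ -13125.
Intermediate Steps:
H = 0
A = -20/19 ≈ -1.0526
y(r, q) = 1/15 (y(r, q) = 1/(15 + 0) = 1/15)
J(L) = -1121/968 + 19*L/968 (J(L) = (L - 59)/(-20/19 + 52) = (-59 + L)/(968/19) = (-59 + L)*(19/968) = -1121/968 + 19*L/968)
-13126 - J(y(7, 3)) = -13126 - (-1121/968 + (19/968)*(1/15)) = -13126 - (-1121/968 + 19/14520) = -13126 - 1*(-4199/3630) = -13126 + 4199/3630 = -47643181/3630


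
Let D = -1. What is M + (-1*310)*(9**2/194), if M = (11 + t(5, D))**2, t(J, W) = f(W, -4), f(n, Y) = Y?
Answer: -7802/97 ≈ -80.433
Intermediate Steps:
t(J, W) = -4
M = 49 (M = (11 - 4)**2 = 7**2 = 49)
M + (-1*310)*(9**2/194) = 49 + (-1*310)*(9**2/194) = 49 - 25110/194 = 49 - 310*81/194 = 49 - 12555/97 = -7802/97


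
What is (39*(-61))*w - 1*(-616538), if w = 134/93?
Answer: 19006416/31 ≈ 6.1311e+5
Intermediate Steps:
w = 134/93 (w = 134*(1/93) = 134/93 ≈ 1.4409)
(39*(-61))*w - 1*(-616538) = (39*(-61))*(134/93) - 1*(-616538) = -2379*134/93 + 616538 = -106262/31 + 616538 = 19006416/31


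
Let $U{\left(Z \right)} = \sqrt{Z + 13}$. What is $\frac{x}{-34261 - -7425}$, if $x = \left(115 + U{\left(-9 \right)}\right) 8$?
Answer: $- \frac{234}{6709} \approx -0.034878$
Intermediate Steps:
$U{\left(Z \right)} = \sqrt{13 + Z}$
$x = 936$ ($x = \left(115 + \sqrt{13 - 9}\right) 8 = \left(115 + \sqrt{4}\right) 8 = \left(115 + 2\right) 8 = 117 \cdot 8 = 936$)
$\frac{x}{-34261 - -7425} = \frac{936}{-34261 - -7425} = \frac{936}{-34261 + \left(-13457 + 20882\right)} = \frac{936}{-34261 + 7425} = \frac{936}{-26836} = 936 \left(- \frac{1}{26836}\right) = - \frac{234}{6709}$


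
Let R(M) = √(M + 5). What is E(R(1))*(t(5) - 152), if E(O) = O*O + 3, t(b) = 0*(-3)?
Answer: -1368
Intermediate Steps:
t(b) = 0
R(M) = √(5 + M)
E(O) = 3 + O² (E(O) = O² + 3 = 3 + O²)
E(R(1))*(t(5) - 152) = (3 + (√(5 + 1))²)*(0 - 152) = (3 + (√6)²)*(-152) = (3 + 6)*(-152) = 9*(-152) = -1368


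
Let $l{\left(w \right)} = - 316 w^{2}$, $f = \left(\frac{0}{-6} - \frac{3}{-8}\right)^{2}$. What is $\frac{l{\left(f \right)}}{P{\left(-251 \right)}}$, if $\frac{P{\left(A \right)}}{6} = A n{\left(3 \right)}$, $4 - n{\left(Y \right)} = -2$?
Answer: $\frac{711}{1028096} \approx 0.00069157$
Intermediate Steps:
$f = \frac{9}{64}$ ($f = \left(0 \left(- \frac{1}{6}\right) - - \frac{3}{8}\right)^{2} = \left(0 + \frac{3}{8}\right)^{2} = \left(\frac{3}{8}\right)^{2} = \frac{9}{64} \approx 0.14063$)
$n{\left(Y \right)} = 6$ ($n{\left(Y \right)} = 4 - -2 = 4 + 2 = 6$)
$P{\left(A \right)} = 36 A$ ($P{\left(A \right)} = 6 A 6 = 6 \cdot 6 A = 36 A$)
$\frac{l{\left(f \right)}}{P{\left(-251 \right)}} = \frac{\left(-316\right) \left(\frac{9}{64}\right)^{2}}{36 \left(-251\right)} = \frac{\left(-316\right) \frac{81}{4096}}{-9036} = \left(- \frac{6399}{1024}\right) \left(- \frac{1}{9036}\right) = \frac{711}{1028096}$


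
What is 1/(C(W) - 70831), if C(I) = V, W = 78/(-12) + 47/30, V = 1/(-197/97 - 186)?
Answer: -18239/1291886706 ≈ -1.4118e-5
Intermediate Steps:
V = -97/18239 (V = 1/(-197*1/97 - 186) = 1/(-197/97 - 186) = 1/(-18239/97) = -97/18239 ≈ -0.0053183)
W = -74/15 (W = 78*(-1/12) + 47*(1/30) = -13/2 + 47/30 = -74/15 ≈ -4.9333)
C(I) = -97/18239
1/(C(W) - 70831) = 1/(-97/18239 - 70831) = 1/(-1291886706/18239) = -18239/1291886706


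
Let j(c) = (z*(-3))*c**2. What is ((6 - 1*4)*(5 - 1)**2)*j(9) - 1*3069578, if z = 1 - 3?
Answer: -3054026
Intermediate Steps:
z = -2
j(c) = 6*c**2 (j(c) = (-2*(-3))*c**2 = 6*c**2)
((6 - 1*4)*(5 - 1)**2)*j(9) - 1*3069578 = ((6 - 1*4)*(5 - 1)**2)*(6*9**2) - 1*3069578 = ((6 - 4)*4**2)*(6*81) - 3069578 = (2*16)*486 - 3069578 = 32*486 - 3069578 = 15552 - 3069578 = -3054026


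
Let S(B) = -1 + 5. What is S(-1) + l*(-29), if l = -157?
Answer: 4557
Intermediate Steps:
S(B) = 4
S(-1) + l*(-29) = 4 - 157*(-29) = 4 + 4553 = 4557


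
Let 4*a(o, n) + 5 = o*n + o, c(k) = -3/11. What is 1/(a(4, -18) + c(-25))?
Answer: -44/815 ≈ -0.053988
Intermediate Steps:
c(k) = -3/11 (c(k) = -3*1/11 = -3/11)
a(o, n) = -5/4 + o/4 + n*o/4 (a(o, n) = -5/4 + (o*n + o)/4 = -5/4 + (n*o + o)/4 = -5/4 + (o + n*o)/4 = -5/4 + (o/4 + n*o/4) = -5/4 + o/4 + n*o/4)
1/(a(4, -18) + c(-25)) = 1/((-5/4 + (¼)*4 + (¼)*(-18)*4) - 3/11) = 1/((-5/4 + 1 - 18) - 3/11) = 1/(-73/4 - 3/11) = 1/(-815/44) = -44/815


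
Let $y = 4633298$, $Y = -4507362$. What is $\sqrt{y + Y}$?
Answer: $4 \sqrt{7871} \approx 354.87$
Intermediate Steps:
$\sqrt{y + Y} = \sqrt{4633298 - 4507362} = \sqrt{125936} = 4 \sqrt{7871}$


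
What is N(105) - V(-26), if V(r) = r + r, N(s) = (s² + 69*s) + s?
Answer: 18427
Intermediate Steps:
N(s) = s² + 70*s
V(r) = 2*r
N(105) - V(-26) = 105*(70 + 105) - 2*(-26) = 105*175 - 1*(-52) = 18375 + 52 = 18427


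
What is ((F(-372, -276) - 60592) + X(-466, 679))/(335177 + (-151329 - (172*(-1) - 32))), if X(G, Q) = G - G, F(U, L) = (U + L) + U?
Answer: -15403/46013 ≈ -0.33475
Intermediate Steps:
F(U, L) = L + 2*U (F(U, L) = (L + U) + U = L + 2*U)
X(G, Q) = 0
((F(-372, -276) - 60592) + X(-466, 679))/(335177 + (-151329 - (172*(-1) - 32))) = (((-276 + 2*(-372)) - 60592) + 0)/(335177 + (-151329 - (172*(-1) - 32))) = (((-276 - 744) - 60592) + 0)/(335177 + (-151329 - (-172 - 32))) = ((-1020 - 60592) + 0)/(335177 + (-151329 - 1*(-204))) = (-61612 + 0)/(335177 + (-151329 + 204)) = -61612/(335177 - 151125) = -61612/184052 = -61612*1/184052 = -15403/46013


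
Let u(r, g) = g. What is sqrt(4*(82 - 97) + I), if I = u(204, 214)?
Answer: sqrt(154) ≈ 12.410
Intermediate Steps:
I = 214
sqrt(4*(82 - 97) + I) = sqrt(4*(82 - 97) + 214) = sqrt(4*(-15) + 214) = sqrt(-60 + 214) = sqrt(154)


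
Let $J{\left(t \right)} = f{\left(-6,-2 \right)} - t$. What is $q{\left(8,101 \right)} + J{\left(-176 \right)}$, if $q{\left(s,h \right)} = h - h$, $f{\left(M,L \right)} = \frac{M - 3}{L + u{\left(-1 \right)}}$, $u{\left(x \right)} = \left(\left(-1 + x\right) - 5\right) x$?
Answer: $\frac{871}{5} \approx 174.2$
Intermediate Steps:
$u{\left(x \right)} = x \left(-6 + x\right)$ ($u{\left(x \right)} = \left(-6 + x\right) x = x \left(-6 + x\right)$)
$f{\left(M,L \right)} = \frac{-3 + M}{7 + L}$ ($f{\left(M,L \right)} = \frac{M - 3}{L - \left(-6 - 1\right)} = \frac{-3 + M}{L - -7} = \frac{-3 + M}{L + 7} = \frac{-3 + M}{7 + L}$)
$J{\left(t \right)} = - \frac{9}{5} - t$ ($J{\left(t \right)} = \frac{-3 - 6}{7 - 2} - t = \frac{1}{5} \left(-9\right) - t = - \frac{9}{5} - t$)
$q{\left(s,h \right)} = 0$
$q{\left(8,101 \right)} + J{\left(-176 \right)} = 0 - - \frac{871}{5} = 0 + \left(- \frac{9}{5} + 176\right) = 0 + \frac{871}{5} = \frac{871}{5}$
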